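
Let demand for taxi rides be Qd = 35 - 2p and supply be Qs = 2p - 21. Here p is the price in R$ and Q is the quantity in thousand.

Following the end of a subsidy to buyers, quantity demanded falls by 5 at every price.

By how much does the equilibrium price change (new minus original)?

Original equilibrium: 35 - 2p = 2p - 21 gives 56 = 4p, so p = 14 and Q = 7.
With the change applied: demand Qd = 30 - 2p, supply Qs = 2p - 21.
Clearing the new market: 30 - 2p = 2p - 21, so p = 12.75 and Q = 4.5.
Δp = 12.75 − 14 = -1.25.

-1.25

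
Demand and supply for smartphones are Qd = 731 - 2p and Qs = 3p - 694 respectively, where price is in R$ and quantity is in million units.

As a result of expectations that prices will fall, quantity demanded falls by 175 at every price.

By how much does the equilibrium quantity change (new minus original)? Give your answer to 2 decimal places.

-105.00

Before the shock: 731 - 2p = 3p - 694 ⇒ 1425 = 5p ⇒ p = 285, Q = 161.
The new curves are Qd = 556 - 2p (demand) and Qs = 3p - 694 (supply).
Setting them equal: 556 - 2p = 3p - 694 → 1250 = 5p, so p = 250 and Q = 56.
ΔQ = 56 − 161 = -105.00.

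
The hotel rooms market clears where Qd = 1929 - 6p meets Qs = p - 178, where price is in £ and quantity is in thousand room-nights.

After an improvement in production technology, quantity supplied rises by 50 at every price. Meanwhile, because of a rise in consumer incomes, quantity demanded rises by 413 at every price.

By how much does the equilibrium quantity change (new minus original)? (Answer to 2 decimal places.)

+101.86

Solve the original market: 1929 - 6p = p - 178, hence p = 301 and Q = 123.
After the shift, demand is Qd = 2342 - 6p and supply is Qs = p - 128.
New equilibrium: 2342 - 6p = p - 128 ⇒ 2470 = 7p ⇒ p = 2470/7 ≈ 352.8571, Q = 1574/7 ≈ 224.8571.
ΔQ = 224.8571 − 123 = +101.86.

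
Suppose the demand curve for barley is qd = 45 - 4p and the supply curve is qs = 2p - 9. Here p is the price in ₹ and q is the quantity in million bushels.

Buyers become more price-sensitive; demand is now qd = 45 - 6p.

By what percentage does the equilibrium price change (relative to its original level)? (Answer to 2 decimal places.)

Original equilibrium: 45 - 4p = 2p - 9 gives 54 = 6p, so p = 9 and q = 9.
After the shift, demand is qd = 45 - 6p and supply is qs = 2p - 9.
Setting them equal: 45 - 6p = 2p - 9 → 54 = 8p, so p = 6.75 and q = 4.5.
%Δp = (6.75 − 9) / 9 × 100 = -25.00%.

-25.00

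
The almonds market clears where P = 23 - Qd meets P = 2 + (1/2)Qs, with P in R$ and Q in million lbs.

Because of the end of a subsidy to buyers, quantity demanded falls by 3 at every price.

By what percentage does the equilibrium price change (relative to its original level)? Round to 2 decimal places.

-11.11

Original equilibrium: 23 - P = 2P - 4 gives 27 = 3P, so P = 9 and Q = 14.
With the change applied: demand Qd = 20 - P, supply Qs = 2P - 4.
New equilibrium: 20 - P = 2P - 4 ⇒ 24 = 3P ⇒ P = 8, Q = 12.
%ΔP = (8 − 9) / 9 × 100 = -11.11%.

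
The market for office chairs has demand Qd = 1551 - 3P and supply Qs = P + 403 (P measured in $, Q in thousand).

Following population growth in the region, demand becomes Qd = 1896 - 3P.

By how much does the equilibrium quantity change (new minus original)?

+86.25

Initially, 1551 - 3P = P + 403, so 1148 = 4P and P = 287, Q = 690.
The shock moves the curves to Qd = 1896 - 3P and Qs = P + 403.
New equilibrium: 1896 - 3P = P + 403 ⇒ 1493 = 4P ⇒ P = 373.25, Q = 776.25.
ΔQ = 776.25 − 690 = +86.25.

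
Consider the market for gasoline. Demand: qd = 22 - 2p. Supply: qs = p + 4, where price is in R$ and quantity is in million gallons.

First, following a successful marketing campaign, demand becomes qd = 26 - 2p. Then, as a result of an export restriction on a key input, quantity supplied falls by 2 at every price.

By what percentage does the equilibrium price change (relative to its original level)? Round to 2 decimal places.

Before the shock: 22 - 2p = p + 4 ⇒ 18 = 3p ⇒ p = 6, q = 10.
With the change applied: demand qd = 26 - 2p, supply qs = p + 2.
Clearing the new market: 26 - 2p = p + 2, so p = 8 and q = 10.
%Δp = (8 − 6) / 6 × 100 = +33.33%.

+33.33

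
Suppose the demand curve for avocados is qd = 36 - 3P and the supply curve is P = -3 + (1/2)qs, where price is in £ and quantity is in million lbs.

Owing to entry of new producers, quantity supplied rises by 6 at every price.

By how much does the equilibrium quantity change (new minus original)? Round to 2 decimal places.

Solve the original market: 36 - 3P = 2P + 6, hence P = 6 and q = 18.
The new curves are qd = 36 - 3P (demand) and qs = 2P + 12 (supply).
Clearing the new market: 36 - 3P = 2P + 12, so P = 4.8 and q = 21.6.
Δq = 21.6 − 18 = +3.60.

+3.60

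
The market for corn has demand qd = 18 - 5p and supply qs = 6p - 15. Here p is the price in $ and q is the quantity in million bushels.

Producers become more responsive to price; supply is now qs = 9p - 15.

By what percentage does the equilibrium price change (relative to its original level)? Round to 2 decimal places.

-21.43

Initially, 18 - 5p = 6p - 15, so 33 = 11p and p = 3, q = 3.
After the shift, demand is qd = 18 - 5p and supply is qs = 9p - 15.
Equate the new curves: 18 - 5p = 9p - 15, giving 33 = 14p, p = 33/14 ≈ 2.3571, q = 87/14 ≈ 6.2143.
%Δp = (2.3571 − 3) / 3 × 100 = -21.43%.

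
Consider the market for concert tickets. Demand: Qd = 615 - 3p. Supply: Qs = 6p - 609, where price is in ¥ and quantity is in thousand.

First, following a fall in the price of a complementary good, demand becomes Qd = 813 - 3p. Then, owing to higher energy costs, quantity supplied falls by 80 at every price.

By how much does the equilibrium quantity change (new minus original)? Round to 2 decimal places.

+105.33

Original equilibrium: 615 - 3p = 6p - 609 gives 1224 = 9p, so p = 136 and Q = 207.
With the change applied: demand Qd = 813 - 3p, supply Qs = 6p - 689.
New equilibrium: 813 - 3p = 6p - 689 ⇒ 1502 = 9p ⇒ p = 1502/9 ≈ 166.8889, Q = 937/3 ≈ 312.3333.
ΔQ = 312.3333 − 207 = +105.33.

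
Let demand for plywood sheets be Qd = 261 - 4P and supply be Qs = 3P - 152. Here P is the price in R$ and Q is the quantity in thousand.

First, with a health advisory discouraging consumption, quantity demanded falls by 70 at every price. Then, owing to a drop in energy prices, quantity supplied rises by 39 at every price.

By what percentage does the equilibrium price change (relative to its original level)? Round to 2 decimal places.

Before the shock: 261 - 4P = 3P - 152 ⇒ 413 = 7P ⇒ P = 59, Q = 25.
The shock moves the curves to Qd = 191 - 4P and Qs = 3P - 113.
Equate the new curves: 191 - 4P = 3P - 113, giving 304 = 7P, P = 304/7 ≈ 43.4286, Q = 121/7 ≈ 17.2857.
%ΔP = (43.4286 − 59) / 59 × 100 = -26.39%.

-26.39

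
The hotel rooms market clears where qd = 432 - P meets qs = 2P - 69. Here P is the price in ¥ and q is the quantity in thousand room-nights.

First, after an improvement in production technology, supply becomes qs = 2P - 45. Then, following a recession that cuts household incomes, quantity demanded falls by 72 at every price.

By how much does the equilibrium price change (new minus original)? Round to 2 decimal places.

-32.00

Initially, 432 - P = 2P - 69, so 501 = 3P and P = 167, q = 265.
The shock moves the curves to qd = 360 - P and qs = 2P - 45.
Clearing the new market: 360 - P = 2P - 45, so P = 135 and q = 225.
ΔP = 135 − 167 = -32.00.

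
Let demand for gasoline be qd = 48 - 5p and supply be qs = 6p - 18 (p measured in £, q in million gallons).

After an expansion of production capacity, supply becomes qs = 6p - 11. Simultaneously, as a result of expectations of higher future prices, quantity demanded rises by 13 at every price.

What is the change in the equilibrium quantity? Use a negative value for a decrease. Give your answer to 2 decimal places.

Solve the original market: 48 - 5p = 6p - 18, hence p = 6 and q = 18.
With the change applied: demand qd = 61 - 5p, supply qs = 6p - 11.
New equilibrium: 61 - 5p = 6p - 11 ⇒ 72 = 11p ⇒ p = 72/11 ≈ 6.5455, q = 311/11 ≈ 28.2727.
Δq = 28.2727 − 18 = +10.27.

+10.27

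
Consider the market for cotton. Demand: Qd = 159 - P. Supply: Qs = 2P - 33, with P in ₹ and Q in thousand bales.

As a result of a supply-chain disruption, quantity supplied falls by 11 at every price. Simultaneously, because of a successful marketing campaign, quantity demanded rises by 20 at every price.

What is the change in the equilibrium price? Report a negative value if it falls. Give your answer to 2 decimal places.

+10.33

Solve the original market: 159 - P = 2P - 33, hence P = 64 and Q = 95.
The shock moves the curves to Qd = 179 - P and Qs = 2P - 44.
Clearing the new market: 179 - P = 2P - 44, so P = 223/3 ≈ 74.3333 and Q = 314/3 ≈ 104.6667.
ΔP = 74.3333 − 64 = +10.33.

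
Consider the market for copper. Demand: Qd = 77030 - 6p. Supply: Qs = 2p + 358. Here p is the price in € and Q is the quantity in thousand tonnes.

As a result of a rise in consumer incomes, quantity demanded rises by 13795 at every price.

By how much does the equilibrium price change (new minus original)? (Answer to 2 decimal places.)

+1724.38

Before the shock: 77030 - 6p = 2p + 358 ⇒ 76672 = 8p ⇒ p = 9584, Q = 19526.
With the change applied: demand Qd = 90825 - 6p, supply Qs = 2p + 358.
Clearing the new market: 90825 - 6p = 2p + 358, so p = 11308.375 and Q = 22974.75.
Δp = 11308.375 − 9584 = +1724.38.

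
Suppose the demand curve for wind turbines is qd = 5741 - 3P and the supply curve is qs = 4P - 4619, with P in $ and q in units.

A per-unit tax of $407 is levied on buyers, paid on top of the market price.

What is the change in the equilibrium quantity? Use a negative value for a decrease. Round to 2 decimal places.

-697.71

Original equilibrium: 5741 - 3P = 4P - 4619 gives 10360 = 7P, so P = 1480 and q = 1301.
Since buyers pay the price plus the tax, the effective demand curve becomes qd = 4520 - 3P.
Clearing the new market: 4520 - 3P = 4P - 4619, so P = 9139/7 ≈ 1305.5714 and q = 4223/7 ≈ 603.2857.
Δq = 603.2857 − 1301 = -697.71.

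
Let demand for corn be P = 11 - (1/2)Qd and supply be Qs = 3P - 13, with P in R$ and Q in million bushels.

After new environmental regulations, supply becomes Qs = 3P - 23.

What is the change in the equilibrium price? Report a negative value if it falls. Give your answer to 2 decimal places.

+2.00

Initially, 22 - 2P = 3P - 13, so 35 = 5P and P = 7, Q = 8.
The shock moves the curves to Qd = 22 - 2P and Qs = 3P - 23.
New equilibrium: 22 - 2P = 3P - 23 ⇒ 45 = 5P ⇒ P = 9, Q = 4.
ΔP = 9 − 7 = +2.00.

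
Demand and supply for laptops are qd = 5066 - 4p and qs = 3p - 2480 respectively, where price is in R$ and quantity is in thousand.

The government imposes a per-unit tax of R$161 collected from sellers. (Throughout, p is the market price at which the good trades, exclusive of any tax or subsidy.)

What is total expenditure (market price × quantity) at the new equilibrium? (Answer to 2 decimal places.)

548266.00

Initially, 5066 - 4p = 3p - 2480, so 7546 = 7p and p = 1078, q = 754.
Since sellers keep the price net of the tax, the effective supply curve becomes qs = 3p - 2963.
Equate the new curves: 5066 - 4p = 3p - 2963, giving 8029 = 7p, p = 1147, q = 478.
New expenditure = 1147 × 478 = 548266.00.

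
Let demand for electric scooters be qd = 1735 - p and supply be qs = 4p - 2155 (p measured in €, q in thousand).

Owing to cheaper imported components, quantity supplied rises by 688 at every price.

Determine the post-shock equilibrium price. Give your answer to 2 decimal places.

640.40

Solve the original market: 1735 - p = 4p - 2155, hence p = 778 and q = 957.
With the change applied: demand qd = 1735 - p, supply qs = 4p - 1467.
Setting them equal: 1735 - p = 4p - 1467 → 3202 = 5p, so p = 640.4 and q = 1094.6.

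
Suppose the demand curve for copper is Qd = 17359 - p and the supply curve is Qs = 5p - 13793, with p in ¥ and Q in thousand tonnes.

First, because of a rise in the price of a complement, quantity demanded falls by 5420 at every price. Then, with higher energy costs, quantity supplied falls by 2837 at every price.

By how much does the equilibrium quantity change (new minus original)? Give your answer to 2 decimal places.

-4989.50

Before the shock: 17359 - p = 5p - 13793 ⇒ 31152 = 6p ⇒ p = 5192, Q = 12167.
The new curves are Qd = 11939 - p (demand) and Qs = 5p - 16630 (supply).
Clearing the new market: 11939 - p = 5p - 16630, so p = 4761.5 and Q = 7177.5.
ΔQ = 7177.5 − 12167 = -4989.50.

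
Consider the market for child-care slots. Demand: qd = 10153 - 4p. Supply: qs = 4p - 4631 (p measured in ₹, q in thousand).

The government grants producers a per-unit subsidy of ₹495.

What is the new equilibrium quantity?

3751

Before the shock: 10153 - 4p = 4p - 4631 ⇒ 14784 = 8p ⇒ p = 1848, q = 2761.
Since sellers receive the price plus the subsidy, the effective supply curve becomes qs = 4p - 2651.
Setting them equal: 10153 - 4p = 4p - 2651 → 12804 = 8p, so p = 1600.5 and q = 3751.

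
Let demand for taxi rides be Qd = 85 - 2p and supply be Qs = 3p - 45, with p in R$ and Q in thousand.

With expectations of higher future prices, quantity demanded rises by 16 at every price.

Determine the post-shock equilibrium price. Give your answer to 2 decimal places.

29.20

Solve the original market: 85 - 2p = 3p - 45, hence p = 26 and Q = 33.
The new curves are Qd = 101 - 2p (demand) and Qs = 3p - 45 (supply).
Equate the new curves: 101 - 2p = 3p - 45, giving 146 = 5p, p = 29.2, Q = 42.6.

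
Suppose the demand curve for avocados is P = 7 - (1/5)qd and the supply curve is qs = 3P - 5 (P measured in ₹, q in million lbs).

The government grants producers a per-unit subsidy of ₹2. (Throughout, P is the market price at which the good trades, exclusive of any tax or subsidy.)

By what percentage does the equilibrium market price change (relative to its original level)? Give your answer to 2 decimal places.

-15.00

Solve the original market: 35 - 5P = 3P - 5, hence P = 5 and q = 10.
Since sellers receive the price plus the subsidy, the effective supply curve becomes qs = 3P + 1.
Equate the new curves: 35 - 5P = 3P + 1, giving 34 = 8P, P = 4.25, q = 13.75.
%ΔP = (4.25 − 5) / 5 × 100 = -15.00%.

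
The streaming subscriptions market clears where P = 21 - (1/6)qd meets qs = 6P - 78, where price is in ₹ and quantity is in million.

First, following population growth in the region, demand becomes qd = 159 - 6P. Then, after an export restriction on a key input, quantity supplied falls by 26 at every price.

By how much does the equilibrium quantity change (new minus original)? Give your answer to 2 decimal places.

Initially, 126 - 6P = 6P - 78, so 204 = 12P and P = 17, q = 24.
The new curves are qd = 159 - 6P (demand) and qs = 6P - 104 (supply).
Clearing the new market: 159 - 6P = 6P - 104, so P = 263/12 ≈ 21.9167 and q = 27.5.
Δq = 27.5 − 24 = +3.50.

+3.50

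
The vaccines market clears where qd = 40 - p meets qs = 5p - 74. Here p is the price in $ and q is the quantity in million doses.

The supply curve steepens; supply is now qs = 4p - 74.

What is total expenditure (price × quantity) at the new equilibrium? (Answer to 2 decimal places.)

392.16

Before the shock: 40 - p = 5p - 74 ⇒ 114 = 6p ⇒ p = 19, q = 21.
With the change applied: demand qd = 40 - p, supply qs = 4p - 74.
Clearing the new market: 40 - p = 4p - 74, so p = 22.8 and q = 17.2.
New expenditure = 22.8 × 17.2 = 392.16.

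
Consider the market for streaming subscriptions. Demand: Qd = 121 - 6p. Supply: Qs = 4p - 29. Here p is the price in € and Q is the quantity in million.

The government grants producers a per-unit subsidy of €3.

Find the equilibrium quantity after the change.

38.2

Initially, 121 - 6p = 4p - 29, so 150 = 10p and p = 15, Q = 31.
Since sellers receive the price plus the subsidy, the effective supply curve becomes Qs = 4p - 17.
Equate the new curves: 121 - 6p = 4p - 17, giving 138 = 10p, p = 13.8, Q = 38.2.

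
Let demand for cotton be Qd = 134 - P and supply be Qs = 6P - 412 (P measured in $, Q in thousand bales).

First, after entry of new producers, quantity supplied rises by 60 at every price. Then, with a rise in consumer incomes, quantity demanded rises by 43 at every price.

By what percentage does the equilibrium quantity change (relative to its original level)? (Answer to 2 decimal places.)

Original equilibrium: 134 - P = 6P - 412 gives 546 = 7P, so P = 78 and Q = 56.
The new curves are Qd = 177 - P (demand) and Qs = 6P - 352 (supply).
Equate the new curves: 177 - P = 6P - 352, giving 529 = 7P, P = 529/7 ≈ 75.5714, Q = 710/7 ≈ 101.4286.
%ΔQ = (101.4286 − 56) / 56 × 100 = +81.12%.

+81.12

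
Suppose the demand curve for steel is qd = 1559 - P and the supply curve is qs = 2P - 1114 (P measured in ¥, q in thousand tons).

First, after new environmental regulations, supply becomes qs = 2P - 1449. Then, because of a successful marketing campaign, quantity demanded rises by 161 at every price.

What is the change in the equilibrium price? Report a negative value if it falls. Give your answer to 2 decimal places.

Initially, 1559 - P = 2P - 1114, so 2673 = 3P and P = 891, q = 668.
After the shift, demand is qd = 1720 - P and supply is qs = 2P - 1449.
Clearing the new market: 1720 - P = 2P - 1449, so P = 3169/3 ≈ 1056.3333 and q = 1991/3 ≈ 663.6667.
ΔP = 1056.3333 − 891 = +165.33.

+165.33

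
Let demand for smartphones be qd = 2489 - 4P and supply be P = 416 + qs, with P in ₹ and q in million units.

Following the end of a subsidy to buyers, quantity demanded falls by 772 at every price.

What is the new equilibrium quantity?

10.6

Solve the original market: 2489 - 4P = P - 416, hence P = 581 and q = 165.
The shock moves the curves to qd = 1717 - 4P and qs = P - 416.
New equilibrium: 1717 - 4P = P - 416 ⇒ 2133 = 5P ⇒ P = 426.6, q = 10.6.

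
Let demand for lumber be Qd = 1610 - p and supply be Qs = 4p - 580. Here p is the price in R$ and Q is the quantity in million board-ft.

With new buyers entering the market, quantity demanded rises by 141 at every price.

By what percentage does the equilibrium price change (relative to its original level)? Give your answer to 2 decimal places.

Solve the original market: 1610 - p = 4p - 580, hence p = 438 and Q = 1172.
After the shift, demand is Qd = 1751 - p and supply is Qs = 4p - 580.
Setting them equal: 1751 - p = 4p - 580 → 2331 = 5p, so p = 466.2 and Q = 1284.8.
%Δp = (466.2 − 438) / 438 × 100 = +6.44%.

+6.44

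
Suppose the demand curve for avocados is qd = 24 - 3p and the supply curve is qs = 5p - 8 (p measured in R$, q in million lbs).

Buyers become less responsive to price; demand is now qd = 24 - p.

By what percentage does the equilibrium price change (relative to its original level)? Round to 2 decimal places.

Original equilibrium: 24 - 3p = 5p - 8 gives 32 = 8p, so p = 4 and q = 12.
The new curves are qd = 24 - p (demand) and qs = 5p - 8 (supply).
Clearing the new market: 24 - p = 5p - 8, so p = 16/3 ≈ 5.3333 and q = 56/3 ≈ 18.6667.
%Δp = (5.3333 − 4) / 4 × 100 = +33.33%.

+33.33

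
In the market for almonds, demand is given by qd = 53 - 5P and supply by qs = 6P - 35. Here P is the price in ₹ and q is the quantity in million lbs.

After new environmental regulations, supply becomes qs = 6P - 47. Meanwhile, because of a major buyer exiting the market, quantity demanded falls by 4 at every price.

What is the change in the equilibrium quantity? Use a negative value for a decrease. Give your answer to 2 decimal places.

-7.64

Initially, 53 - 5P = 6P - 35, so 88 = 11P and P = 8, q = 13.
The new curves are qd = 49 - 5P (demand) and qs = 6P - 47 (supply).
Setting them equal: 49 - 5P = 6P - 47 → 96 = 11P, so P = 96/11 ≈ 8.7273 and q = 59/11 ≈ 5.3636.
Δq = 5.3636 − 13 = -7.64.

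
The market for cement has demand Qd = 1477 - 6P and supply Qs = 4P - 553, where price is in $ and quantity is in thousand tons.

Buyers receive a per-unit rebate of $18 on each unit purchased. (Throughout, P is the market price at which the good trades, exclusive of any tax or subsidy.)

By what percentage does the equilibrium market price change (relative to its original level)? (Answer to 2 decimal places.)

+5.32

Original equilibrium: 1477 - 6P = 4P - 553 gives 2030 = 10P, so P = 203 and Q = 259.
Since buyers' out-of-pocket price is the market price minus the rebate, the effective demand curve becomes Qd = 1585 - 6P.
Setting them equal: 1585 - 6P = 4P - 553 → 2138 = 10P, so P = 213.8 and Q = 302.2.
%ΔP = (213.8 − 203) / 203 × 100 = +5.32%.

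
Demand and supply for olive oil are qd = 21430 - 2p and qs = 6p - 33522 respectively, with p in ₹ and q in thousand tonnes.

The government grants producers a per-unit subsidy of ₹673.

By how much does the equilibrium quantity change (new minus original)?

Original equilibrium: 21430 - 2p = 6p - 33522 gives 54952 = 8p, so p = 6869 and q = 7692.
Since sellers receive the price plus the subsidy, the effective supply curve becomes qs = 6p - 29484.
New equilibrium: 21430 - 2p = 6p - 29484 ⇒ 50914 = 8p ⇒ p = 6364.25, q = 8701.5.
Δq = 8701.5 − 7692 = +1009.5.

+1009.5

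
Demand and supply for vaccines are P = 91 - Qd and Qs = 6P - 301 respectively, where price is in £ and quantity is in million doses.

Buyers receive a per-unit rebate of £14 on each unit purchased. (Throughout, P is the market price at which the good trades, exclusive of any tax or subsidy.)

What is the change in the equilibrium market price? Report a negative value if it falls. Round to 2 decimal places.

+2.00

Before the shock: 91 - P = 6P - 301 ⇒ 392 = 7P ⇒ P = 56, Q = 35.
Since buyers' out-of-pocket price is the market price minus the rebate, the effective demand curve becomes Qd = 105 - P.
New equilibrium: 105 - P = 6P - 301 ⇒ 406 = 7P ⇒ P = 58, Q = 47.
ΔP = 58 − 56 = +2.00.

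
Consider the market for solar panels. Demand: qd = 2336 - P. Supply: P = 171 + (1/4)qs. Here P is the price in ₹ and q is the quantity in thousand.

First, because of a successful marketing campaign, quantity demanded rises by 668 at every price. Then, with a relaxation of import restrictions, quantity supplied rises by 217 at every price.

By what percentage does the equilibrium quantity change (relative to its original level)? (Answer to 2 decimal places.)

+33.36

Initially, 2336 - P = 4P - 684, so 3020 = 5P and P = 604, q = 1732.
With the change applied: demand qd = 3004 - P, supply qs = 4P - 467.
New equilibrium: 3004 - P = 4P - 467 ⇒ 3471 = 5P ⇒ P = 694.2, q = 2309.8.
%Δq = (2309.8 − 1732) / 1732 × 100 = +33.36%.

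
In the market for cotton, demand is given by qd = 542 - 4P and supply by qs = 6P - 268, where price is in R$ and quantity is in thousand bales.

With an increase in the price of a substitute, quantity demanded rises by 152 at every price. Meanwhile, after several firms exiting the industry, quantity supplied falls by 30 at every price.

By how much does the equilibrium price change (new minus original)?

+18.2

Solve the original market: 542 - 4P = 6P - 268, hence P = 81 and q = 218.
The shock moves the curves to qd = 694 - 4P and qs = 6P - 298.
Setting them equal: 694 - 4P = 6P - 298 → 992 = 10P, so P = 99.2 and q = 297.2.
ΔP = 99.2 − 81 = +18.2.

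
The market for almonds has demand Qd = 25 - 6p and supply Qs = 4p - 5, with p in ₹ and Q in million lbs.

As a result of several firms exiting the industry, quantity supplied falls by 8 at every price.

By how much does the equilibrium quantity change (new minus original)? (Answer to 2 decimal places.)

-4.80

Solve the original market: 25 - 6p = 4p - 5, hence p = 3 and Q = 7.
With the change applied: demand Qd = 25 - 6p, supply Qs = 4p - 13.
Setting them equal: 25 - 6p = 4p - 13 → 38 = 10p, so p = 3.8 and Q = 2.2.
ΔQ = 2.2 − 7 = -4.80.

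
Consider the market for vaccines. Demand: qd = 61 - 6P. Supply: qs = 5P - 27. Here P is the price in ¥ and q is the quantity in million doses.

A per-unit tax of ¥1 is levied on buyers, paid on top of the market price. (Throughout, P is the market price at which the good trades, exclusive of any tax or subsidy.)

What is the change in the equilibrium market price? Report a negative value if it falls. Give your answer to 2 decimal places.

Original equilibrium: 61 - 6P = 5P - 27 gives 88 = 11P, so P = 8 and q = 13.
Since buyers pay the price plus the tax, the effective demand curve becomes qd = 55 - 6P.
New equilibrium: 55 - 6P = 5P - 27 ⇒ 82 = 11P ⇒ P = 82/11 ≈ 7.4545, q = 113/11 ≈ 10.2727.
ΔP = 7.4545 − 8 = -0.55.

-0.55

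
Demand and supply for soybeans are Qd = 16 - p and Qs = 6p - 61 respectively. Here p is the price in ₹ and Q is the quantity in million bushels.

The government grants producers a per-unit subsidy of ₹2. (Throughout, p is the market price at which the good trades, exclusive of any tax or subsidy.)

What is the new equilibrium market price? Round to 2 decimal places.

Before the shock: 16 - p = 6p - 61 ⇒ 77 = 7p ⇒ p = 11, Q = 5.
Since sellers receive the price plus the subsidy, the effective supply curve becomes Qs = 6p - 49.
New equilibrium: 16 - p = 6p - 49 ⇒ 65 = 7p ⇒ p = 65/7 ≈ 9.2857, Q = 47/7 ≈ 6.7143.

9.29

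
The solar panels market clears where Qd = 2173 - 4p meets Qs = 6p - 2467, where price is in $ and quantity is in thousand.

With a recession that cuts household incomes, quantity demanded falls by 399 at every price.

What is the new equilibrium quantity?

77.6

Before the shock: 2173 - 4p = 6p - 2467 ⇒ 4640 = 10p ⇒ p = 464, Q = 317.
After the shift, demand is Qd = 1774 - 4p and supply is Qs = 6p - 2467.
New equilibrium: 1774 - 4p = 6p - 2467 ⇒ 4241 = 10p ⇒ p = 424.1, Q = 77.6.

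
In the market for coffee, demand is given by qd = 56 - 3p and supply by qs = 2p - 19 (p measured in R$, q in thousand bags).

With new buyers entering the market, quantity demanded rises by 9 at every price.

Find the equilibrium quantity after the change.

14.6

Before the shock: 56 - 3p = 2p - 19 ⇒ 75 = 5p ⇒ p = 15, q = 11.
The shock moves the curves to qd = 65 - 3p and qs = 2p - 19.
Setting them equal: 65 - 3p = 2p - 19 → 84 = 5p, so p = 16.8 and q = 14.6.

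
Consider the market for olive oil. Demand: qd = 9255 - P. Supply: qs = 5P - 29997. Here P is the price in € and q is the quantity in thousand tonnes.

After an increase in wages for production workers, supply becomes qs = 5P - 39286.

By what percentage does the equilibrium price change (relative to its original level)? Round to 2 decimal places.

+23.67

Before the shock: 9255 - P = 5P - 29997 ⇒ 39252 = 6P ⇒ P = 6542, q = 2713.
The new curves are qd = 9255 - P (demand) and qs = 5P - 39286 (supply).
Clearing the new market: 9255 - P = 5P - 39286, so P = 48541/6 ≈ 8090.1667 and q = 6989/6 ≈ 1164.8333.
%ΔP = (8090.1667 − 6542) / 6542 × 100 = +23.67%.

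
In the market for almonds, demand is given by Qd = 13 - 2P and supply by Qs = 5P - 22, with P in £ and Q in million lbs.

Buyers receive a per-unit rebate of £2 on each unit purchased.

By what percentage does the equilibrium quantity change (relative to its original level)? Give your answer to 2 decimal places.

Original equilibrium: 13 - 2P = 5P - 22 gives 35 = 7P, so P = 5 and Q = 3.
Since buyers' out-of-pocket price is the market price minus the rebate, the effective demand curve becomes Qd = 17 - 2P.
Clearing the new market: 17 - 2P = 5P - 22, so P = 39/7 ≈ 5.5714 and Q = 41/7 ≈ 5.8571.
%ΔQ = (5.8571 − 3) / 3 × 100 = +95.24%.

+95.24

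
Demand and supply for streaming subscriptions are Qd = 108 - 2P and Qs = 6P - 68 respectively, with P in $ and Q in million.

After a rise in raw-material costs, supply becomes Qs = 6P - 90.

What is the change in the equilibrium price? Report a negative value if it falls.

+2.75

Original equilibrium: 108 - 2P = 6P - 68 gives 176 = 8P, so P = 22 and Q = 64.
With the change applied: demand Qd = 108 - 2P, supply Qs = 6P - 90.
Equate the new curves: 108 - 2P = 6P - 90, giving 198 = 8P, P = 24.75, Q = 58.5.
ΔP = 24.75 − 22 = +2.75.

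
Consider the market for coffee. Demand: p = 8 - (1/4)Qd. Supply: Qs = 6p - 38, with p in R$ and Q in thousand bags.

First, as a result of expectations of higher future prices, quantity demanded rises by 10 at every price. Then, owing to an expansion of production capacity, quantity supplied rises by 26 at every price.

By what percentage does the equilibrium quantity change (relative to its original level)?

+410

Original equilibrium: 32 - 4p = 6p - 38 gives 70 = 10p, so p = 7 and Q = 4.
After the shift, demand is Qd = 42 - 4p and supply is Qs = 6p - 12.
Equate the new curves: 42 - 4p = 6p - 12, giving 54 = 10p, p = 5.4, Q = 20.4.
%ΔQ = (20.4 − 4) / 4 × 100 = +410%.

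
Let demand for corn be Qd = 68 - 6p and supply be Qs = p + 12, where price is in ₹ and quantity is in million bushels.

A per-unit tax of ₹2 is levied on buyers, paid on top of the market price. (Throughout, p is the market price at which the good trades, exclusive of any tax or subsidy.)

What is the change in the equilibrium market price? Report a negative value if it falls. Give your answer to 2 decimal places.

Original equilibrium: 68 - 6p = p + 12 gives 56 = 7p, so p = 8 and Q = 20.
Since buyers pay the price plus the tax, the effective demand curve becomes Qd = 56 - 6p.
Equate the new curves: 56 - 6p = p + 12, giving 44 = 7p, p = 44/7 ≈ 6.2857, Q = 128/7 ≈ 18.2857.
Δp = 6.2857 − 8 = -1.71.

-1.71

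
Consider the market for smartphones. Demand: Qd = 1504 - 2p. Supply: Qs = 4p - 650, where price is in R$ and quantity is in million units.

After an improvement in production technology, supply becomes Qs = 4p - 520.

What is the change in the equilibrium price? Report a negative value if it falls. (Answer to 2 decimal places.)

-21.67

Original equilibrium: 1504 - 2p = 4p - 650 gives 2154 = 6p, so p = 359 and Q = 786.
With the change applied: demand Qd = 1504 - 2p, supply Qs = 4p - 520.
Equate the new curves: 1504 - 2p = 4p - 520, giving 2024 = 6p, p = 1012/3 ≈ 337.3333, Q = 2488/3 ≈ 829.3333.
Δp = 337.3333 − 359 = -21.67.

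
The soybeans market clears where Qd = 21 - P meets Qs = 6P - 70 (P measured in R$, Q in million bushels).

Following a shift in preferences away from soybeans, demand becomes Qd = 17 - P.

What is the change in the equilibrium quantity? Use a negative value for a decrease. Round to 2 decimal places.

Before the shock: 21 - P = 6P - 70 ⇒ 91 = 7P ⇒ P = 13, Q = 8.
The shock moves the curves to Qd = 17 - P and Qs = 6P - 70.
New equilibrium: 17 - P = 6P - 70 ⇒ 87 = 7P ⇒ P = 87/7 ≈ 12.4286, Q = 32/7 ≈ 4.5714.
ΔQ = 4.5714 − 8 = -3.43.

-3.43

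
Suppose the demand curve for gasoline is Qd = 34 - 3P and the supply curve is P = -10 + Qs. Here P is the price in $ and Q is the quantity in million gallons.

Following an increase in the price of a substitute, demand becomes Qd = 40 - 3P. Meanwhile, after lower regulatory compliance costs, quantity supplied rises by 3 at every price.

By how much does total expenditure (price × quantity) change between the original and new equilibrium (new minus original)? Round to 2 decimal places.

Solve the original market: 34 - 3P = P + 10, hence P = 6 and Q = 16.
With the change applied: demand Qd = 40 - 3P, supply Qs = P + 13.
New equilibrium: 40 - 3P = P + 13 ⇒ 27 = 4P ⇒ P = 6.75, Q = 19.75.
Expenditure moves from 6×16 = 96 to 6.75×19.75 = 133.3125; change = +37.31.

+37.31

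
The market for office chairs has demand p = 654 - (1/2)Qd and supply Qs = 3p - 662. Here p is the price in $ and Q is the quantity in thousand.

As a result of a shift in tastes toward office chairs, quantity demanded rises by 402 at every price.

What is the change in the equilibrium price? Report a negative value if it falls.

Initially, 1308 - 2p = 3p - 662, so 1970 = 5p and p = 394, Q = 520.
The new curves are Qd = 1710 - 2p (demand) and Qs = 3p - 662 (supply).
Clearing the new market: 1710 - 2p = 3p - 662, so p = 474.4 and Q = 761.2.
Δp = 474.4 − 394 = +80.4.

+80.4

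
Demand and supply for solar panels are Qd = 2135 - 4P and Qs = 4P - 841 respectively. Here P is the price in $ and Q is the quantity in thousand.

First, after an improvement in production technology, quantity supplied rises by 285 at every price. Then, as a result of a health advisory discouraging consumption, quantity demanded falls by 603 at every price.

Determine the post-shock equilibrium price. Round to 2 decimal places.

Initially, 2135 - 4P = 4P - 841, so 2976 = 8P and P = 372, Q = 647.
The shock moves the curves to Qd = 1532 - 4P and Qs = 4P - 556.
Clearing the new market: 1532 - 4P = 4P - 556, so P = 261 and Q = 488.

261.00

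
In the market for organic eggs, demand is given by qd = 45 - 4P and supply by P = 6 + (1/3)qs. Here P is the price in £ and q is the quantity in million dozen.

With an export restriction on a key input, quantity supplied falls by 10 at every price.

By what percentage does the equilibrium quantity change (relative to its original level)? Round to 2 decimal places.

-63.49

Solve the original market: 45 - 4P = 3P - 18, hence P = 9 and q = 9.
The new curves are qd = 45 - 4P (demand) and qs = 3P - 28 (supply).
Setting them equal: 45 - 4P = 3P - 28 → 73 = 7P, so P = 73/7 ≈ 10.4286 and q = 23/7 ≈ 3.2857.
%Δq = (3.2857 − 9) / 9 × 100 = -63.49%.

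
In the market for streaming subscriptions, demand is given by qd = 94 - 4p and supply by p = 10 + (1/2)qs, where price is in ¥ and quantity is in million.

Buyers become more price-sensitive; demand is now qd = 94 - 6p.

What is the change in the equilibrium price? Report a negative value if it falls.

-4.75

Before the shock: 94 - 4p = 2p - 20 ⇒ 114 = 6p ⇒ p = 19, q = 18.
The shock moves the curves to qd = 94 - 6p and qs = 2p - 20.
Clearing the new market: 94 - 6p = 2p - 20, so p = 14.25 and q = 8.5.
Δp = 14.25 − 19 = -4.75.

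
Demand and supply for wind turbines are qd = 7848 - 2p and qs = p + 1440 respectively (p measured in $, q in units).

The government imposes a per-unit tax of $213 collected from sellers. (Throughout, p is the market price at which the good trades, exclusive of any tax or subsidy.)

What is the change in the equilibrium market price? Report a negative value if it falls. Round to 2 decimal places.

+71.00

Solve the original market: 7848 - 2p = p + 1440, hence p = 2136 and q = 3576.
Since sellers keep the price net of the tax, the effective supply curve becomes qs = p + 1227.
Equate the new curves: 7848 - 2p = p + 1227, giving 6621 = 3p, p = 2207, q = 3434.
Δp = 2207 − 2136 = +71.00.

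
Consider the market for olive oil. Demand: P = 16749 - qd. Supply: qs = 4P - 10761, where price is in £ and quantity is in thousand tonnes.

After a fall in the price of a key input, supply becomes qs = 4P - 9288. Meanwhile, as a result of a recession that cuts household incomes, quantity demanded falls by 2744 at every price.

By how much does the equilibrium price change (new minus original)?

Solve the original market: 16749 - P = 4P - 10761, hence P = 5502 and q = 11247.
After the shift, demand is qd = 14005 - P and supply is qs = 4P - 9288.
Clearing the new market: 14005 - P = 4P - 9288, so P = 4658.6 and q = 9346.4.
ΔP = 4658.6 − 5502 = -843.4.

-843.4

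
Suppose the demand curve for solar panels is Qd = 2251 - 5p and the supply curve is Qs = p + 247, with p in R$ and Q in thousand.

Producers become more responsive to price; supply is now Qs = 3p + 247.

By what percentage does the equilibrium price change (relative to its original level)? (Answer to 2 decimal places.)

-25.00

Before the shock: 2251 - 5p = p + 247 ⇒ 2004 = 6p ⇒ p = 334, Q = 581.
The new curves are Qd = 2251 - 5p (demand) and Qs = 3p + 247 (supply).
Clearing the new market: 2251 - 5p = 3p + 247, so p = 250.5 and Q = 998.5.
%Δp = (250.5 − 334) / 334 × 100 = -25.00%.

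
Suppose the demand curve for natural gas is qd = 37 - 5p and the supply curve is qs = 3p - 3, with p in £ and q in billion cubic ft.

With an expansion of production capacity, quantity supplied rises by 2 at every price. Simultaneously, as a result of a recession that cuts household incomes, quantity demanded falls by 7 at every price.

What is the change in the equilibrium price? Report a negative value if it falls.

Before the shock: 37 - 5p = 3p - 3 ⇒ 40 = 8p ⇒ p = 5, q = 12.
The new curves are qd = 30 - 5p (demand) and qs = 3p - 1 (supply).
New equilibrium: 30 - 5p = 3p - 1 ⇒ 31 = 8p ⇒ p = 3.875, q = 10.625.
Δp = 3.875 − 5 = -1.125.

-1.125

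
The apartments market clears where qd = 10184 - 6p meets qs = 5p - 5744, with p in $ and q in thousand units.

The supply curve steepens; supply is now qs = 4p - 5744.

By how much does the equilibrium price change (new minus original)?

Before the shock: 10184 - 6p = 5p - 5744 ⇒ 15928 = 11p ⇒ p = 1448, q = 1496.
After the shift, demand is qd = 10184 - 6p and supply is qs = 4p - 5744.
Equate the new curves: 10184 - 6p = 4p - 5744, giving 15928 = 10p, p = 1592.8, q = 627.2.
Δp = 1592.8 − 1448 = +144.8.

+144.8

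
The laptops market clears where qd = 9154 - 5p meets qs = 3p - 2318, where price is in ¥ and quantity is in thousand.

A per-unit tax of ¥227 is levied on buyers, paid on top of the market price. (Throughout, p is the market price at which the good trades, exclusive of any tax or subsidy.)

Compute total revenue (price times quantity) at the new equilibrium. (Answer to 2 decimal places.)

Before the shock: 9154 - 5p = 3p - 2318 ⇒ 11472 = 8p ⇒ p = 1434, q = 1984.
Since buyers pay the price plus the tax, the effective demand curve becomes qd = 8019 - 5p.
Setting them equal: 8019 - 5p = 3p - 2318 → 10337 = 8p, so p = 1292.125 and q = 1558.375.
New expenditure = 1292.125 × 1558.375 = 2013615.30.

2013615.30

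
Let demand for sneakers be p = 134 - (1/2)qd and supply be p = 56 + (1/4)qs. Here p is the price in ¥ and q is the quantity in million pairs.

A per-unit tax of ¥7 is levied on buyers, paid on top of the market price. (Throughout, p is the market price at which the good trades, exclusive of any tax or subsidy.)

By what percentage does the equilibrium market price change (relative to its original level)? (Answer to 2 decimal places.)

-2.85

Original equilibrium: 268 - 2p = 4p - 224 gives 492 = 6p, so p = 82 and q = 104.
Since buyers pay the price plus the tax, the effective demand curve becomes qd = 254 - 2p.
Setting them equal: 254 - 2p = 4p - 224 → 478 = 6p, so p = 239/3 ≈ 79.6667 and q = 284/3 ≈ 94.6667.
%Δp = (79.6667 − 82) / 82 × 100 = -2.85%.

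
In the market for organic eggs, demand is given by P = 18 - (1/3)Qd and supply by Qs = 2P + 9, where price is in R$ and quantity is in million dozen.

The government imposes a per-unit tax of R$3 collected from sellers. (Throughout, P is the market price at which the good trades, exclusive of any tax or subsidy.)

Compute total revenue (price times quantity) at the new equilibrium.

Original equilibrium: 54 - 3P = 2P + 9 gives 45 = 5P, so P = 9 and Q = 27.
Since sellers keep the price net of the tax, the effective supply curve becomes Qs = 2P + 3.
Equate the new curves: 54 - 3P = 2P + 3, giving 51 = 5P, P = 10.2, Q = 23.4.
New expenditure = 10.2 × 23.4 = 238.68.

238.68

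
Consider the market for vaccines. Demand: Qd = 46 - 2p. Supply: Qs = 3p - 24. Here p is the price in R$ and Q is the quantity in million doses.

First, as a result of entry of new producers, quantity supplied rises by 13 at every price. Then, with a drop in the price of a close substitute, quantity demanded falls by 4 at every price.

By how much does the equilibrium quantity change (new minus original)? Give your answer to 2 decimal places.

+2.80

Original equilibrium: 46 - 2p = 3p - 24 gives 70 = 5p, so p = 14 and Q = 18.
With the change applied: demand Qd = 42 - 2p, supply Qs = 3p - 11.
New equilibrium: 42 - 2p = 3p - 11 ⇒ 53 = 5p ⇒ p = 10.6, Q = 20.8.
ΔQ = 20.8 − 18 = +2.80.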